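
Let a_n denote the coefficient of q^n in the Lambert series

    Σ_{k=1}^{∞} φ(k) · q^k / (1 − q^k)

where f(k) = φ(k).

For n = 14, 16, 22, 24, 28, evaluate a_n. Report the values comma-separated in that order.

[q^14] φ(14)=6,φ(7)=6,φ(2)=1,φ(1)=1 ⇒ 14
n=16: 16·1 8·2 4·4 2·8 1·16  φ→[8+4+2+1+1]=16
[q^22] φ(22)=10,φ(11)=10,φ(2)=1,φ(1)=1 ⇒ 22
[q^24] φ(1)=1,φ(2)=1,φ(3)=2,φ(4)=2,φ(6)=2,φ(8)=4,φ(12)=4,φ(24)=8 ⇒ 24
q^28  k|28↦φ(k): 28:12 14:6 7:6 4:2 2:1 1:1  a_28=28

14, 16, 22, 24, 28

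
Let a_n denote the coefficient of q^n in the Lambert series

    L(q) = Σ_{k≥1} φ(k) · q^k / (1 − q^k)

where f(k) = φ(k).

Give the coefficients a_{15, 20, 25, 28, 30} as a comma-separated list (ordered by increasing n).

[q^15] φ(1)=1,φ(3)=2,φ(5)=4,φ(15)=8 ⇒ 15
[q^20] φ(1)=1,φ(2)=1,φ(4)=2,φ(5)=4,φ(10)=4,φ(20)=8 ⇒ 20
d|25:{25,5,1}  Σφ=20+4+1=25
q^28  k|28↦φ(k): 28:12 14:6 7:6 4:2 2:1 1:1  a_28=28
q^30  k|30↦φ(k): 1:1 2:1 3:2 5:4 6:2 10:4 15:8 30:8  a_30=30

15, 20, 25, 28, 30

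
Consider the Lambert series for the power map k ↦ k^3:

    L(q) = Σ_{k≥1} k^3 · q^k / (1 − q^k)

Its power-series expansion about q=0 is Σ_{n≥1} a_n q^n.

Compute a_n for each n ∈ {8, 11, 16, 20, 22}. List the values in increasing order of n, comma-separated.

585, 1332, 4681, 9198, 11988

n=8: 8·1 4·2 2·4 1·8  f→[512+64+8+1]=585
[q^11] f(1)=1,f(11)=1331 ⇒ 1332
[q^16] f(1)=1,f(2)=8,f(4)=64,f(8)=512,f(16)=4096 ⇒ 4681
[q^20] f(1)=1,f(2)=8,f(4)=64,f(5)=125,f(10)=1000,f(20)=8000 ⇒ 9198
d|22:{1,2,11,22}  Σf=1+8+1331+10648=11988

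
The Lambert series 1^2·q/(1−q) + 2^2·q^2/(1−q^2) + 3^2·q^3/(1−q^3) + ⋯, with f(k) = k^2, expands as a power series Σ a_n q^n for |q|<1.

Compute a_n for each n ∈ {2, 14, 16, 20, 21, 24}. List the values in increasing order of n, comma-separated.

5, 250, 341, 546, 500, 850

d|2:{1,2}  Σf=1+4=5
q^14  k|14↦f(k): 14:196 7:49 2:4 1:1  a_14=250
d|16:{16,8,4,2,1}  Σf=256+64+16+4+1=341
d|20:{1,2,4,5,10,20}  Σf=1+4+16+25+100+400=546
d|21:{1,3,7,21}  Σf=1+9+49+441=500
q^24  k|24↦f(k): 24:576 12:144 8:64 6:36 4:16 3:9 2:4 1:1  a_24=850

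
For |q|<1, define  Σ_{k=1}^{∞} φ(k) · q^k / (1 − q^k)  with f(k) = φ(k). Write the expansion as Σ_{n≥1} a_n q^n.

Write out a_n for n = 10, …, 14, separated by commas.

d|10:{1,2,5,10}  Σφ=1+1+4+4=10
n=11: 11·1 1·11  φ→[10+1]=11
n=12: 1·12 2·6 3·4 4·3 6·2 12·1  φ→[1+1+2+2+2+4]=12
[q^13] φ(13)=12,φ(1)=1 ⇒ 13
n=14: 14·1 7·2 2·7 1·14  φ→[6+6+1+1]=14

10, 11, 12, 13, 14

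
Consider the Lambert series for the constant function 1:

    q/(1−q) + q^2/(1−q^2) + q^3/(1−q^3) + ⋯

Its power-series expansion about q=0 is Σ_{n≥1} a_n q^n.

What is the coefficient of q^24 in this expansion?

a_24 = 8

d|24:{1,2,3,4,6,8,12,24}  Σf=1+1+1+1+1+1+1+1=8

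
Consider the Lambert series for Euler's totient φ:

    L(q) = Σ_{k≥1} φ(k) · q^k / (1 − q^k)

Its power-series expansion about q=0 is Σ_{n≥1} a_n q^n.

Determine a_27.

[q^27] φ(27)=18,φ(9)=6,φ(3)=2,φ(1)=1 ⇒ 27

a_27 = 27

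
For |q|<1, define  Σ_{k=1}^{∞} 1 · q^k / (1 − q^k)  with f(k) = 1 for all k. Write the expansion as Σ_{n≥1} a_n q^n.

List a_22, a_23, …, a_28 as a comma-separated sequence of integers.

4, 2, 8, 3, 4, 4, 6

[q^22] f(22)=1,f(11)=1,f(2)=1,f(1)=1 ⇒ 4
[q^23] f(1)=1,f(23)=1 ⇒ 2
n=24: 1·24 2·12 3·8 4·6 6·4 8·3 12·2 24·1  f→[1+1+1+1+1+1+1+1]=8
[q^25] f(1)=1,f(5)=1,f(25)=1 ⇒ 3
d|26:{1,2,13,26}  Σf=1+1+1+1=4
n=27: 27·1 9·3 3·9 1·27  f→[1+1+1+1]=4
q^28  k|28↦f(k): 28:1 14:1 7:1 4:1 2:1 1:1  a_28=6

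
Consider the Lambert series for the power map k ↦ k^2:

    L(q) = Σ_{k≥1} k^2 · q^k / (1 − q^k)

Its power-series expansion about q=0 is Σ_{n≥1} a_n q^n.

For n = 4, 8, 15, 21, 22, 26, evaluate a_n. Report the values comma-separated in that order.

21, 85, 260, 500, 610, 850

d|4:{1,2,4}  Σf=1+4+16=21
q^8  k|8↦f(k): 8:64 4:16 2:4 1:1  a_8=85
d|15:{1,3,5,15}  Σf=1+9+25+225=260
q^21  k|21↦f(k): 21:441 7:49 3:9 1:1  a_21=500
[q^22] f(22)=484,f(11)=121,f(2)=4,f(1)=1 ⇒ 610
[q^26] f(26)=676,f(13)=169,f(2)=4,f(1)=1 ⇒ 850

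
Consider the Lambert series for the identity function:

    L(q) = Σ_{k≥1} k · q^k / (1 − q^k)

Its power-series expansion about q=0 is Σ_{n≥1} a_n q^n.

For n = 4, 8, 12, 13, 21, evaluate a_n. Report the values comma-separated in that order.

q^4  k|4↦f(k): 1:1 2:2 4:4  a_4=7
[q^8] f(8)=8,f(4)=4,f(2)=2,f(1)=1 ⇒ 15
[q^12] f(1)=1,f(2)=2,f(3)=3,f(4)=4,f(6)=6,f(12)=12 ⇒ 28
n=13: 1·13 13·1  f→[1+13]=14
[q^21] f(21)=21,f(7)=7,f(3)=3,f(1)=1 ⇒ 32

7, 15, 28, 14, 32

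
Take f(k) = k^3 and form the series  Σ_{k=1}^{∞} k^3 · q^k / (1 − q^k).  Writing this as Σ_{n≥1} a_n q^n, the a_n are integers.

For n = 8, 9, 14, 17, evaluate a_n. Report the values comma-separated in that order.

585, 757, 3096, 4914

q^8  k|8↦f(k): 1:1 2:8 4:64 8:512  a_8=585
n=9: 9·1 3·3 1·9  f→[729+27+1]=757
q^14  k|14↦f(k): 1:1 2:8 7:343 14:2744  a_14=3096
n=17: 17·1 1·17  f→[4913+1]=4914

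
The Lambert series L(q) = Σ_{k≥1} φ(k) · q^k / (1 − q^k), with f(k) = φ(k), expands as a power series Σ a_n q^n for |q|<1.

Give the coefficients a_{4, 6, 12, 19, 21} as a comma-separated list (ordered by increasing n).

[q^4] φ(1)=1,φ(2)=1,φ(4)=2 ⇒ 4
[q^6] φ(6)=2,φ(3)=2,φ(2)=1,φ(1)=1 ⇒ 6
[q^12] φ(1)=1,φ(2)=1,φ(3)=2,φ(4)=2,φ(6)=2,φ(12)=4 ⇒ 12
[q^19] φ(19)=18,φ(1)=1 ⇒ 19
q^21  k|21↦φ(k): 21:12 7:6 3:2 1:1  a_21=21

4, 6, 12, 19, 21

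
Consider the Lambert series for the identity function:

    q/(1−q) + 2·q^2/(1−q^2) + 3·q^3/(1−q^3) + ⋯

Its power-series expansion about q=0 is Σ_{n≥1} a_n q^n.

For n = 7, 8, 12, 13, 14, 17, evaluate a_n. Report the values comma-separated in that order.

q^7  k|7↦f(k): 7:7 1:1  a_7=8
d|8:{1,2,4,8}  Σf=1+2+4+8=15
d|12:{12,6,4,3,2,1}  Σf=12+6+4+3+2+1=28
d|13:{13,1}  Σf=13+1=14
n=14: 14·1 7·2 2·7 1·14  f→[14+7+2+1]=24
q^17  k|17↦f(k): 1:1 17:17  a_17=18

8, 15, 28, 14, 24, 18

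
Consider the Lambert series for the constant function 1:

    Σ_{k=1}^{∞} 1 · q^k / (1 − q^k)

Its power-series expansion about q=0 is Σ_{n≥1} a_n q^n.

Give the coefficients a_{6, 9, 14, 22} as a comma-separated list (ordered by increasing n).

q^6  k|6↦f(k): 6:1 3:1 2:1 1:1  a_6=4
[q^9] f(9)=1,f(3)=1,f(1)=1 ⇒ 3
[q^14] f(1)=1,f(2)=1,f(7)=1,f(14)=1 ⇒ 4
q^22  k|22↦f(k): 22:1 11:1 2:1 1:1  a_22=4

4, 3, 4, 4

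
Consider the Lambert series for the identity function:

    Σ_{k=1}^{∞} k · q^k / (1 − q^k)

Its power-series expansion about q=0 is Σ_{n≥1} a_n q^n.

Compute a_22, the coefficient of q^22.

a_22 = 36

q^22  k|22↦f(k): 1:1 2:2 11:11 22:22  a_22=36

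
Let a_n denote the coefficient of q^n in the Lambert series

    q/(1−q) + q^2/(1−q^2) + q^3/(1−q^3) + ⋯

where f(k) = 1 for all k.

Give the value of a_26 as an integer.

q^26  k|26↦f(k): 26:1 13:1 2:1 1:1  a_26=4

a_26 = 4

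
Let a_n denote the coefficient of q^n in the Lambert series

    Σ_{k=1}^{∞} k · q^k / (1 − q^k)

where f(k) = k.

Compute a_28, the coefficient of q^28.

d|28:{1,2,4,7,14,28}  Σf=1+2+4+7+14+28=56

a_28 = 56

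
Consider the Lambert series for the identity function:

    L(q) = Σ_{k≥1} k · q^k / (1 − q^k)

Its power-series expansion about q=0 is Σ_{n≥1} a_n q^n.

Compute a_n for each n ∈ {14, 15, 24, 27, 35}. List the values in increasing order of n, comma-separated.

24, 24, 60, 40, 48

d|14:{14,7,2,1}  Σf=14+7+2+1=24
q^15  k|15↦f(k): 1:1 3:3 5:5 15:15  a_15=24
q^24  k|24↦f(k): 24:24 12:12 8:8 6:6 4:4 3:3 2:2 1:1  a_24=60
q^27  k|27↦f(k): 27:27 9:9 3:3 1:1  a_27=40
[q^35] f(35)=35,f(7)=7,f(5)=5,f(1)=1 ⇒ 48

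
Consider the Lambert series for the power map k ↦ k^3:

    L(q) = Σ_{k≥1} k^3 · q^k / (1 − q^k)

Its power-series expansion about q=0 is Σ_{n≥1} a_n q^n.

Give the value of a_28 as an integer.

a_28 = 25112

[q^28] f(28)=21952,f(14)=2744,f(7)=343,f(4)=64,f(2)=8,f(1)=1 ⇒ 25112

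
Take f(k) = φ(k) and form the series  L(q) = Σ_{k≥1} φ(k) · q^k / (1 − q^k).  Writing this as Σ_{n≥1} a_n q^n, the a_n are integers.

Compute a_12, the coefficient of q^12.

d|12:{1,2,3,4,6,12}  Σφ=1+1+2+2+2+4=12

a_12 = 12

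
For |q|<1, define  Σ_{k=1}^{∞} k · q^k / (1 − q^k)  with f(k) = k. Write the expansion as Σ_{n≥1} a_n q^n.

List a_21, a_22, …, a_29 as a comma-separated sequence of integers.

32, 36, 24, 60, 31, 42, 40, 56, 30

d|21:{1,3,7,21}  Σf=1+3+7+21=32
d|22:{1,2,11,22}  Σf=1+2+11+22=36
d|23:{1,23}  Σf=1+23=24
d|24:{1,2,3,4,6,8,12,24}  Σf=1+2+3+4+6+8+12+24=60
n=25: 1·25 5·5 25·1  f→[1+5+25]=31
n=26: 26·1 13·2 2·13 1·26  f→[26+13+2+1]=42
[q^27] f(1)=1,f(3)=3,f(9)=9,f(27)=27 ⇒ 40
d|28:{1,2,4,7,14,28}  Σf=1+2+4+7+14+28=56
d|29:{29,1}  Σf=29+1=30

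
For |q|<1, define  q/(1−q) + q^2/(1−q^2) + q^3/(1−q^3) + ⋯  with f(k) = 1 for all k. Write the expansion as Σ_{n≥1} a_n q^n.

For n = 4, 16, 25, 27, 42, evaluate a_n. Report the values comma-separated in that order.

n=4: 4·1 2·2 1·4  f→[1+1+1]=3
n=16: 1·16 2·8 4·4 8·2 16·1  f→[1+1+1+1+1]=5
[q^25] f(1)=1,f(5)=1,f(25)=1 ⇒ 3
[q^27] f(1)=1,f(3)=1,f(9)=1,f(27)=1 ⇒ 4
q^42  k|42↦f(k): 42:1 21:1 14:1 7:1 6:1 3:1 2:1 1:1  a_42=8

3, 5, 3, 4, 8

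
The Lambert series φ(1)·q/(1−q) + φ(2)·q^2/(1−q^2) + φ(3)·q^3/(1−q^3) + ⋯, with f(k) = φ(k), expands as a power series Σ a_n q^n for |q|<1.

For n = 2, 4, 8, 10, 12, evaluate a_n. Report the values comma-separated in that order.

[q^2] φ(1)=1,φ(2)=1 ⇒ 2
[q^4] φ(4)=2,φ(2)=1,φ(1)=1 ⇒ 4
d|8:{8,4,2,1}  Σφ=4+2+1+1=8
q^10  k|10↦φ(k): 1:1 2:1 5:4 10:4  a_10=10
q^12  k|12↦φ(k): 12:4 6:2 4:2 3:2 2:1 1:1  a_12=12

2, 4, 8, 10, 12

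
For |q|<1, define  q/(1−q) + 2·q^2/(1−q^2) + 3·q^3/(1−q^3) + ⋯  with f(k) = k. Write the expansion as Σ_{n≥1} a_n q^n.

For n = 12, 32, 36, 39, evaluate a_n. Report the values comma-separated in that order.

d|12:{1,2,3,4,6,12}  Σf=1+2+3+4+6+12=28
n=32: 1·32 2·16 4·8 8·4 16·2 32·1  f→[1+2+4+8+16+32]=63
q^36  k|36↦f(k): 1:1 2:2 3:3 4:4 6:6 9:9 12:12 18:18 36:36  a_36=91
[q^39] f(1)=1,f(3)=3,f(13)=13,f(39)=39 ⇒ 56

28, 63, 91, 56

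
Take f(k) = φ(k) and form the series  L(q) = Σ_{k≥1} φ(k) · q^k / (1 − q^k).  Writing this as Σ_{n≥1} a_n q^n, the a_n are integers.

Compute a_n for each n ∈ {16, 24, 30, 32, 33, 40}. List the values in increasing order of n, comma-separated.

[q^16] φ(16)=8,φ(8)=4,φ(4)=2,φ(2)=1,φ(1)=1 ⇒ 16
q^24  k|24↦φ(k): 1:1 2:1 3:2 4:2 6:2 8:4 12:4 24:8  a_24=24
[q^30] φ(1)=1,φ(2)=1,φ(3)=2,φ(5)=4,φ(6)=2,φ(10)=4,φ(15)=8,φ(30)=8 ⇒ 30
q^32  k|32↦φ(k): 32:16 16:8 8:4 4:2 2:1 1:1  a_32=32
n=33: 33·1 11·3 3·11 1·33  φ→[20+10+2+1]=33
[q^40] φ(1)=1,φ(2)=1,φ(4)=2,φ(5)=4,φ(8)=4,φ(10)=4,φ(20)=8,φ(40)=16 ⇒ 40

16, 24, 30, 32, 33, 40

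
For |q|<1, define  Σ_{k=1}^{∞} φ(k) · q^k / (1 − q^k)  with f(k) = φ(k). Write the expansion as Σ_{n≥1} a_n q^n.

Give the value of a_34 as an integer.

n=34: 1·34 2·17 17·2 34·1  φ→[1+1+16+16]=34

a_34 = 34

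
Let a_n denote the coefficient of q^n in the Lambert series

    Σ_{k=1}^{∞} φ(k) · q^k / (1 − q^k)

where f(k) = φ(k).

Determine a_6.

[q^6] φ(1)=1,φ(2)=1,φ(3)=2,φ(6)=2 ⇒ 6

a_6 = 6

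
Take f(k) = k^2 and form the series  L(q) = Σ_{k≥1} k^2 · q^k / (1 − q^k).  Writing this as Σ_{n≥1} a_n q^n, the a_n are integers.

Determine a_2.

n=2: 1·2 2·1  f→[1+4]=5

a_2 = 5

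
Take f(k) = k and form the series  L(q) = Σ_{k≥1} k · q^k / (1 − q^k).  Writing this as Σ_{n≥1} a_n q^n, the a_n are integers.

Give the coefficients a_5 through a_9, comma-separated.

q^5  k|5↦f(k): 5:5 1:1  a_5=6
n=6: 1·6 2·3 3·2 6·1  f→[1+2+3+6]=12
[q^7] f(1)=1,f(7)=7 ⇒ 8
d|8:{8,4,2,1}  Σf=8+4+2+1=15
[q^9] f(1)=1,f(3)=3,f(9)=9 ⇒ 13

6, 12, 8, 15, 13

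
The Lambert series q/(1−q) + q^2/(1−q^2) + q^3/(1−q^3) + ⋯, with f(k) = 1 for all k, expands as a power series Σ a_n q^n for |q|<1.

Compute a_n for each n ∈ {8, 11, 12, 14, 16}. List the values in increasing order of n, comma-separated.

4, 2, 6, 4, 5

d|8:{1,2,4,8}  Σf=1+1+1+1=4
d|11:{1,11}  Σf=1+1=2
q^12  k|12↦f(k): 1:1 2:1 3:1 4:1 6:1 12:1  a_12=6
q^14  k|14↦f(k): 1:1 2:1 7:1 14:1  a_14=4
d|16:{1,2,4,8,16}  Σf=1+1+1+1+1=5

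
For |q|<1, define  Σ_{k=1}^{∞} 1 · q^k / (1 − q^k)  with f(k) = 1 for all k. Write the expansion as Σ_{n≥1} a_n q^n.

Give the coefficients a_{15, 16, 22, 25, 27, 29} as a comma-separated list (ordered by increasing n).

[q^15] f(1)=1,f(3)=1,f(5)=1,f(15)=1 ⇒ 4
d|16:{16,8,4,2,1}  Σf=1+1+1+1+1=5
[q^22] f(1)=1,f(2)=1,f(11)=1,f(22)=1 ⇒ 4
n=25: 1·25 5·5 25·1  f→[1+1+1]=3
[q^27] f(1)=1,f(3)=1,f(9)=1,f(27)=1 ⇒ 4
n=29: 1·29 29·1  f→[1+1]=2

4, 5, 4, 3, 4, 2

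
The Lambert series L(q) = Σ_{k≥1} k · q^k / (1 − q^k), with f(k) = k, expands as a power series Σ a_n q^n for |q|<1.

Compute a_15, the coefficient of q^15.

a_15 = 24

n=15: 1·15 3·5 5·3 15·1  f→[1+3+5+15]=24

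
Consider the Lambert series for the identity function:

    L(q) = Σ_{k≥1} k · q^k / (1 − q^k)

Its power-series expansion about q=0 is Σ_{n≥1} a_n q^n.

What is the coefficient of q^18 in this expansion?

d|18:{1,2,3,6,9,18}  Σf=1+2+3+6+9+18=39

a_18 = 39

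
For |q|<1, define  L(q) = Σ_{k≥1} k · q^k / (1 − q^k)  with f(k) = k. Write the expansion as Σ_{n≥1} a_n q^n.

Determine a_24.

a_24 = 60

[q^24] f(24)=24,f(12)=12,f(8)=8,f(6)=6,f(4)=4,f(3)=3,f(2)=2,f(1)=1 ⇒ 60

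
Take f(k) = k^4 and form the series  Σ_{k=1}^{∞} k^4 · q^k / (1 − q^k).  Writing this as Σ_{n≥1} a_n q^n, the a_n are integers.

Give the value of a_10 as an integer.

a_10 = 10642

d|10:{1,2,5,10}  Σf=1+16+625+10000=10642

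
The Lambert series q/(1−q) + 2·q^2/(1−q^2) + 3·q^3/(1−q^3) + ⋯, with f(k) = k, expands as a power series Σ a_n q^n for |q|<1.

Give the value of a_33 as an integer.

d|33:{1,3,11,33}  Σf=1+3+11+33=48

a_33 = 48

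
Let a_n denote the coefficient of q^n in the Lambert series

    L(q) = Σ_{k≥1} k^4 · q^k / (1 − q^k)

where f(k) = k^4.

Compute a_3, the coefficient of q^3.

d|3:{1,3}  Σf=1+81=82

a_3 = 82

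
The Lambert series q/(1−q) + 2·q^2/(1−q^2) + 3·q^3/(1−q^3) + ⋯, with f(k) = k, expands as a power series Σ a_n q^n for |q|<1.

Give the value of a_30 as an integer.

a_30 = 72

[q^30] f(30)=30,f(15)=15,f(10)=10,f(6)=6,f(5)=5,f(3)=3,f(2)=2,f(1)=1 ⇒ 72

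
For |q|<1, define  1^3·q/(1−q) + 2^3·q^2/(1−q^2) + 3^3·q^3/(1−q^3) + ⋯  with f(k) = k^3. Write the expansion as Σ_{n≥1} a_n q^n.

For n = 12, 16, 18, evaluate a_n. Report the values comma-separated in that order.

2044, 4681, 6813

q^12  k|12↦f(k): 12:1728 6:216 4:64 3:27 2:8 1:1  a_12=2044
d|16:{16,8,4,2,1}  Σf=4096+512+64+8+1=4681
n=18: 18·1 9·2 6·3 3·6 2·9 1·18  f→[5832+729+216+27+8+1]=6813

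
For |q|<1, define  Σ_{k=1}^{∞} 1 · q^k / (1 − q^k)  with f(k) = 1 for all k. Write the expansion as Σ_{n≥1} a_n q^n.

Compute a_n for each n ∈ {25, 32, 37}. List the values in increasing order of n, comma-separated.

3, 6, 2

q^25  k|25↦f(k): 1:1 5:1 25:1  a_25=3
[q^32] f(1)=1,f(2)=1,f(4)=1,f(8)=1,f(16)=1,f(32)=1 ⇒ 6
n=37: 1·37 37·1  f→[1+1]=2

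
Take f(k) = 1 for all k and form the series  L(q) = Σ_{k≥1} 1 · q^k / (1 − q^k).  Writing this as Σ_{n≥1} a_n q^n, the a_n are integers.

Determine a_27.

a_27 = 4

d|27:{1,3,9,27}  Σf=1+1+1+1=4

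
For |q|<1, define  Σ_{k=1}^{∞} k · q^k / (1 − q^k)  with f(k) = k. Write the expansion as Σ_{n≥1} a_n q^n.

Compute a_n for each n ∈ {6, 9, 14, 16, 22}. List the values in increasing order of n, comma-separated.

[q^6] f(6)=6,f(3)=3,f(2)=2,f(1)=1 ⇒ 12
d|9:{1,3,9}  Σf=1+3+9=13
n=14: 14·1 7·2 2·7 1·14  f→[14+7+2+1]=24
q^16  k|16↦f(k): 1:1 2:2 4:4 8:8 16:16  a_16=31
q^22  k|22↦f(k): 22:22 11:11 2:2 1:1  a_22=36

12, 13, 24, 31, 36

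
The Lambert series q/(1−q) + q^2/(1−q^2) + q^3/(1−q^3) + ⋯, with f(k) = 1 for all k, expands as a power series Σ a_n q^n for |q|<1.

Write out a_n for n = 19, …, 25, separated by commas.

2, 6, 4, 4, 2, 8, 3

d|19:{19,1}  Σf=1+1=2
[q^20] f(20)=1,f(10)=1,f(5)=1,f(4)=1,f(2)=1,f(1)=1 ⇒ 6
d|21:{1,3,7,21}  Σf=1+1+1+1=4
n=22: 22·1 11·2 2·11 1·22  f→[1+1+1+1]=4
n=23: 1·23 23·1  f→[1+1]=2
d|24:{1,2,3,4,6,8,12,24}  Σf=1+1+1+1+1+1+1+1=8
[q^25] f(1)=1,f(5)=1,f(25)=1 ⇒ 3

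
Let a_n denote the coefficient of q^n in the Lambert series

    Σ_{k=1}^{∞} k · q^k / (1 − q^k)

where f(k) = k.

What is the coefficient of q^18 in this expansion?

n=18: 18·1 9·2 6·3 3·6 2·9 1·18  f→[18+9+6+3+2+1]=39

a_18 = 39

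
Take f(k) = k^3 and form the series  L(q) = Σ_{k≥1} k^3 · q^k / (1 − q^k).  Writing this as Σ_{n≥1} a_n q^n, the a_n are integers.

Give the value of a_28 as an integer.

a_28 = 25112

[q^28] f(28)=21952,f(14)=2744,f(7)=343,f(4)=64,f(2)=8,f(1)=1 ⇒ 25112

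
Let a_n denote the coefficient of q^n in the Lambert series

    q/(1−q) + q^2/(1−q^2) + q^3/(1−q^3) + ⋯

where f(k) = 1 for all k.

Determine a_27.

a_27 = 4

[q^27] f(1)=1,f(3)=1,f(9)=1,f(27)=1 ⇒ 4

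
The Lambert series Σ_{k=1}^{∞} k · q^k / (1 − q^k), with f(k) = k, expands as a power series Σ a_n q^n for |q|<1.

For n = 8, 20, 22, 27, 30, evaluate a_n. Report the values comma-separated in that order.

d|8:{8,4,2,1}  Σf=8+4+2+1=15
[q^20] f(20)=20,f(10)=10,f(5)=5,f(4)=4,f(2)=2,f(1)=1 ⇒ 42
n=22: 22·1 11·2 2·11 1·22  f→[22+11+2+1]=36
d|27:{1,3,9,27}  Σf=1+3+9+27=40
[q^30] f(30)=30,f(15)=15,f(10)=10,f(6)=6,f(5)=5,f(3)=3,f(2)=2,f(1)=1 ⇒ 72

15, 42, 36, 40, 72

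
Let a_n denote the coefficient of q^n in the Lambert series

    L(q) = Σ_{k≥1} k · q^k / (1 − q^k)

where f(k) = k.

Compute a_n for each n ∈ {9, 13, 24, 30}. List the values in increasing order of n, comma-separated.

d|9:{9,3,1}  Σf=9+3+1=13
n=13: 1·13 13·1  f→[1+13]=14
[q^24] f(24)=24,f(12)=12,f(8)=8,f(6)=6,f(4)=4,f(3)=3,f(2)=2,f(1)=1 ⇒ 60
d|30:{1,2,3,5,6,10,15,30}  Σf=1+2+3+5+6+10+15+30=72

13, 14, 60, 72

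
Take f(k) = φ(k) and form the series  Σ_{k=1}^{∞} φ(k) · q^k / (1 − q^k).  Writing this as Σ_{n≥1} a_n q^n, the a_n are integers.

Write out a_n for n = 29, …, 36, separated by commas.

q^29  k|29↦φ(k): 29:28 1:1  a_29=29
d|30:{30,15,10,6,5,3,2,1}  Σφ=8+8+4+2+4+2+1+1=30
n=31: 1·31 31·1  φ→[1+30]=31
[q^32] φ(32)=16,φ(16)=8,φ(8)=4,φ(4)=2,φ(2)=1,φ(1)=1 ⇒ 32
n=33: 1·33 3·11 11·3 33·1  φ→[1+2+10+20]=33
[q^34] φ(1)=1,φ(2)=1,φ(17)=16,φ(34)=16 ⇒ 34
[q^35] φ(35)=24,φ(7)=6,φ(5)=4,φ(1)=1 ⇒ 35
n=36: 36·1 18·2 12·3 9·4 6·6 4·9 3·12 2·18 1·36  φ→[12+6+4+6+2+2+2+1+1]=36

29, 30, 31, 32, 33, 34, 35, 36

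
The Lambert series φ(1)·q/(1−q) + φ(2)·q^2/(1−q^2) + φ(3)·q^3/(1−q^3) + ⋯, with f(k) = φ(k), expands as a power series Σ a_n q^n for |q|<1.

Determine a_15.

n=15: 1·15 3·5 5·3 15·1  φ→[1+2+4+8]=15

a_15 = 15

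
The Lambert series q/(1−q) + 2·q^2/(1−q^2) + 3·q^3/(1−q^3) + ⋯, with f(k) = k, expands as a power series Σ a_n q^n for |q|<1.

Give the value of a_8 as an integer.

q^8  k|8↦f(k): 1:1 2:2 4:4 8:8  a_8=15

a_8 = 15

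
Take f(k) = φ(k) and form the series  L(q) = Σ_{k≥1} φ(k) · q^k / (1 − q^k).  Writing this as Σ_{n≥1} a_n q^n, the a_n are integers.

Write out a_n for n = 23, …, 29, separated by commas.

d|23:{1,23}  Σφ=1+22=23
n=24: 24·1 12·2 8·3 6·4 4·6 3·8 2·12 1·24  φ→[8+4+4+2+2+2+1+1]=24
d|25:{1,5,25}  Σφ=1+4+20=25
d|26:{1,2,13,26}  Σφ=1+1+12+12=26
d|27:{1,3,9,27}  Σφ=1+2+6+18=27
n=28: 1·28 2·14 4·7 7·4 14·2 28·1  φ→[1+1+2+6+6+12]=28
q^29  k|29↦φ(k): 29:28 1:1  a_29=29

23, 24, 25, 26, 27, 28, 29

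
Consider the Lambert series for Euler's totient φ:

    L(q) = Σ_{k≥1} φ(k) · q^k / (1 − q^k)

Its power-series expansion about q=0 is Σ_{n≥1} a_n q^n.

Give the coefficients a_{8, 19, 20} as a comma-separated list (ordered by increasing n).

d|8:{8,4,2,1}  Σφ=4+2+1+1=8
n=19: 1·19 19·1  φ→[1+18]=19
q^20  k|20↦φ(k): 20:8 10:4 5:4 4:2 2:1 1:1  a_20=20

8, 19, 20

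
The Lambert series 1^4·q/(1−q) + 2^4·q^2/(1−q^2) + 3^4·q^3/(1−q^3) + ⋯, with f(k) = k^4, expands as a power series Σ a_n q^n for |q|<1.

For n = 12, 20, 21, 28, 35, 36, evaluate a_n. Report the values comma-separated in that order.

22386, 170898, 196964, 655746, 1503652, 1813539

q^12  k|12↦f(k): 1:1 2:16 3:81 4:256 6:1296 12:20736  a_12=22386
q^20  k|20↦f(k): 1:1 2:16 4:256 5:625 10:10000 20:160000  a_20=170898
q^21  k|21↦f(k): 1:1 3:81 7:2401 21:194481  a_21=196964
q^28  k|28↦f(k): 1:1 2:16 4:256 7:2401 14:38416 28:614656  a_28=655746
d|35:{35,7,5,1}  Σf=1500625+2401+625+1=1503652
n=36: 36·1 18·2 12·3 9·4 6·6 4·9 3·12 2·18 1·36  f→[1679616+104976+20736+6561+1296+256+81+16+1]=1813539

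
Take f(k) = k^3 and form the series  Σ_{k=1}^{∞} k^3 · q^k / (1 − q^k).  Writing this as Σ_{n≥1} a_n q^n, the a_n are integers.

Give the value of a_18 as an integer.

a_18 = 6813

n=18: 18·1 9·2 6·3 3·6 2·9 1·18  f→[5832+729+216+27+8+1]=6813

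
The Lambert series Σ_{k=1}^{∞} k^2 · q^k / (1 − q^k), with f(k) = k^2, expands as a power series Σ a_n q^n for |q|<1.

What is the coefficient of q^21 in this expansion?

a_21 = 500

d|21:{1,3,7,21}  Σf=1+9+49+441=500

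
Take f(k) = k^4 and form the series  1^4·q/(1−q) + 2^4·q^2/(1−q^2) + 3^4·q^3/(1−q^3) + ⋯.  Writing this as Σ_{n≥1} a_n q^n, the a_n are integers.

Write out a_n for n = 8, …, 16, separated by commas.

4369, 6643, 10642, 14642, 22386, 28562, 40834, 51332, 69905

[q^8] f(8)=4096,f(4)=256,f(2)=16,f(1)=1 ⇒ 4369
[q^9] f(1)=1,f(3)=81,f(9)=6561 ⇒ 6643
d|10:{10,5,2,1}  Σf=10000+625+16+1=10642
d|11:{11,1}  Σf=14641+1=14642
n=12: 1·12 2·6 3·4 4·3 6·2 12·1  f→[1+16+81+256+1296+20736]=22386
n=13: 1·13 13·1  f→[1+28561]=28562
n=14: 14·1 7·2 2·7 1·14  f→[38416+2401+16+1]=40834
d|15:{15,5,3,1}  Σf=50625+625+81+1=51332
n=16: 1·16 2·8 4·4 8·2 16·1  f→[1+16+256+4096+65536]=69905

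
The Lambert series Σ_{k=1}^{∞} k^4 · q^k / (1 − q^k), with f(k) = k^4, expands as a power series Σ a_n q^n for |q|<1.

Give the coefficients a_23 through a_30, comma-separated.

[q^23] f(1)=1,f(23)=279841 ⇒ 279842
q^24  k|24↦f(k): 24:331776 12:20736 8:4096 6:1296 4:256 3:81 2:16 1:1  a_24=358258
q^25  k|25↦f(k): 25:390625 5:625 1:1  a_25=391251
q^26  k|26↦f(k): 1:1 2:16 13:28561 26:456976  a_26=485554
d|27:{27,9,3,1}  Σf=531441+6561+81+1=538084
n=28: 28·1 14·2 7·4 4·7 2·14 1·28  f→[614656+38416+2401+256+16+1]=655746
d|29:{29,1}  Σf=707281+1=707282
[q^30] f(30)=810000,f(15)=50625,f(10)=10000,f(6)=1296,f(5)=625,f(3)=81,f(2)=16,f(1)=1 ⇒ 872644

279842, 358258, 391251, 485554, 538084, 655746, 707282, 872644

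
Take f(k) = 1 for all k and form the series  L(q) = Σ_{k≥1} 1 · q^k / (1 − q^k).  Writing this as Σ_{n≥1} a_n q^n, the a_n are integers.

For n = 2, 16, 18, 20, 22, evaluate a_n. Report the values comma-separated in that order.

q^2  k|2↦f(k): 2:1 1:1  a_2=2
n=16: 16·1 8·2 4·4 2·8 1·16  f→[1+1+1+1+1]=5
n=18: 18·1 9·2 6·3 3·6 2·9 1·18  f→[1+1+1+1+1+1]=6
[q^20] f(1)=1,f(2)=1,f(4)=1,f(5)=1,f(10)=1,f(20)=1 ⇒ 6
d|22:{22,11,2,1}  Σf=1+1+1+1=4

2, 5, 6, 6, 4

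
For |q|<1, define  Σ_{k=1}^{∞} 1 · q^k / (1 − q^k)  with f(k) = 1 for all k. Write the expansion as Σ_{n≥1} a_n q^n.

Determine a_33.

a_33 = 4

n=33: 33·1 11·3 3·11 1·33  f→[1+1+1+1]=4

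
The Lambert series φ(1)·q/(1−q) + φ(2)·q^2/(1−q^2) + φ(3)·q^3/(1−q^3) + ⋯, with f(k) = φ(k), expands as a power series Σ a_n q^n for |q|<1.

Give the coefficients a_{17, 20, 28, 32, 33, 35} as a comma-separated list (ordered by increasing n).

d|17:{17,1}  Σφ=16+1=17
q^20  k|20↦φ(k): 20:8 10:4 5:4 4:2 2:1 1:1  a_20=20
n=28: 28·1 14·2 7·4 4·7 2·14 1·28  φ→[12+6+6+2+1+1]=28
d|32:{32,16,8,4,2,1}  Σφ=16+8+4+2+1+1=32
n=33: 33·1 11·3 3·11 1·33  φ→[20+10+2+1]=33
d|35:{1,5,7,35}  Σφ=1+4+6+24=35

17, 20, 28, 32, 33, 35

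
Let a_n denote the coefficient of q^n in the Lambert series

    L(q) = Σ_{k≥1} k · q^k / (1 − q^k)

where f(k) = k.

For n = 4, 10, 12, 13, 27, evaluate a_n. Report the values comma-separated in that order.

n=4: 4·1 2·2 1·4  f→[4+2+1]=7
[q^10] f(1)=1,f(2)=2,f(5)=5,f(10)=10 ⇒ 18
[q^12] f(1)=1,f(2)=2,f(3)=3,f(4)=4,f(6)=6,f(12)=12 ⇒ 28
[q^13] f(13)=13,f(1)=1 ⇒ 14
d|27:{27,9,3,1}  Σf=27+9+3+1=40

7, 18, 28, 14, 40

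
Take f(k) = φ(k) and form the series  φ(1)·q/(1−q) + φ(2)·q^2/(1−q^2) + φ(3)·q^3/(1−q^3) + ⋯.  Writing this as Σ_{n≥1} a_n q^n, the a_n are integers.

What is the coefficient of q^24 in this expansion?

q^24  k|24↦φ(k): 1:1 2:1 3:2 4:2 6:2 8:4 12:4 24:8  a_24=24

a_24 = 24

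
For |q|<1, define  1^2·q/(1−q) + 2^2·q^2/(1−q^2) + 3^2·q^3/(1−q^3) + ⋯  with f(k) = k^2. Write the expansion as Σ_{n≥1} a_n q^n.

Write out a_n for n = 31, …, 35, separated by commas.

962, 1365, 1220, 1450, 1300

n=31: 31·1 1·31  f→[961+1]=962
n=32: 1·32 2·16 4·8 8·4 16·2 32·1  f→[1+4+16+64+256+1024]=1365
q^33  k|33↦f(k): 33:1089 11:121 3:9 1:1  a_33=1220
n=34: 34·1 17·2 2·17 1·34  f→[1156+289+4+1]=1450
[q^35] f(1)=1,f(5)=25,f(7)=49,f(35)=1225 ⇒ 1300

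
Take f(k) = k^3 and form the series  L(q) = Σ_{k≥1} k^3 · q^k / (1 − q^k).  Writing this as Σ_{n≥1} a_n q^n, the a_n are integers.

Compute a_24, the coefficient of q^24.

n=24: 24·1 12·2 8·3 6·4 4·6 3·8 2·12 1·24  f→[13824+1728+512+216+64+27+8+1]=16380

a_24 = 16380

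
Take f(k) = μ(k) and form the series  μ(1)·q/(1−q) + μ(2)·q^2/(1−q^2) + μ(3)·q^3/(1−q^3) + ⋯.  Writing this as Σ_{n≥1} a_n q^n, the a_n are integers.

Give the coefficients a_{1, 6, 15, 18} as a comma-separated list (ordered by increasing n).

1, 0, 0, 0

q^1  k|1↦μ(k): 1:1  a_1=1
d|6:{1,2,3,6}  Σμ=1+(-1)+(-1)+1=0
n=15: 1·15 3·5 5·3 15·1  μ→[1+(-1)+(-1)+1]=0
d|18:{1,2,3,6,9,18}  Σμ=1+(-1)+(-1)+1+0+0=0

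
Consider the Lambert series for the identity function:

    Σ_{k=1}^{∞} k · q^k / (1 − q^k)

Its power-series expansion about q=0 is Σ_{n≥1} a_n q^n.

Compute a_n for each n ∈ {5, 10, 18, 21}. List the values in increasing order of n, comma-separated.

d|5:{1,5}  Σf=1+5=6
q^10  k|10↦f(k): 1:1 2:2 5:5 10:10  a_10=18
n=18: 1·18 2·9 3·6 6·3 9·2 18·1  f→[1+2+3+6+9+18]=39
q^21  k|21↦f(k): 1:1 3:3 7:7 21:21  a_21=32

6, 18, 39, 32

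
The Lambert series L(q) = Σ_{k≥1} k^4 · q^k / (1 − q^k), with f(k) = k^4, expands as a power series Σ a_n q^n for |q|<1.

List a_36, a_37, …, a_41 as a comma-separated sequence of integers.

d|36:{36,18,12,9,6,4,3,2,1}  Σf=1679616+104976+20736+6561+1296+256+81+16+1=1813539
q^37  k|37↦f(k): 1:1 37:1874161  a_37=1874162
n=38: 38·1 19·2 2·19 1·38  f→[2085136+130321+16+1]=2215474
d|39:{1,3,13,39}  Σf=1+81+28561+2313441=2342084
[q^40] f(1)=1,f(2)=16,f(4)=256,f(5)=625,f(8)=4096,f(10)=10000,f(20)=160000,f(40)=2560000 ⇒ 2734994
[q^41] f(41)=2825761,f(1)=1 ⇒ 2825762

1813539, 1874162, 2215474, 2342084, 2734994, 2825762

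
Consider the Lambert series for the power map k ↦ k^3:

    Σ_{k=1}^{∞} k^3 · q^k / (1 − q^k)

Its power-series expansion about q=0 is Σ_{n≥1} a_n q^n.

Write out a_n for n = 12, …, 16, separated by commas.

q^12  k|12↦f(k): 12:1728 6:216 4:64 3:27 2:8 1:1  a_12=2044
d|13:{1,13}  Σf=1+2197=2198
d|14:{1,2,7,14}  Σf=1+8+343+2744=3096
[q^15] f(15)=3375,f(5)=125,f(3)=27,f(1)=1 ⇒ 3528
d|16:{16,8,4,2,1}  Σf=4096+512+64+8+1=4681

2044, 2198, 3096, 3528, 4681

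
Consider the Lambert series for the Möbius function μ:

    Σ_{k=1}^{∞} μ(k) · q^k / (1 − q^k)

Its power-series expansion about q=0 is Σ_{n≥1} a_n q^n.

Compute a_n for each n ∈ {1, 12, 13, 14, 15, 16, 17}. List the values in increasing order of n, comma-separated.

d|1:{1}  Σμ=1=1
[q^12] μ(1)=1,μ(2)=-1,μ(3)=-1,μ(4)=0,μ(6)=1,μ(12)=0 ⇒ 0
n=13: 13·1 1·13  μ→[(-1)+1]=0
[q^14] μ(1)=1,μ(2)=-1,μ(7)=-1,μ(14)=1 ⇒ 0
n=15: 1·15 3·5 5·3 15·1  μ→[1+(-1)+(-1)+1]=0
d|16:{1,2,4,8,16}  Σμ=1+(-1)+0+0+0=0
d|17:{1,17}  Σμ=1+(-1)=0

1, 0, 0, 0, 0, 0, 0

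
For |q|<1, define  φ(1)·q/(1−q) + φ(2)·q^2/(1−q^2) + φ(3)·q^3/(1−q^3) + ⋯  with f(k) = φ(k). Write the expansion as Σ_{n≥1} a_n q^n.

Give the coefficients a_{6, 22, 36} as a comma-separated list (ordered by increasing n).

q^6  k|6↦φ(k): 6:2 3:2 2:1 1:1  a_6=6
n=22: 1·22 2·11 11·2 22·1  φ→[1+1+10+10]=22
[q^36] φ(1)=1,φ(2)=1,φ(3)=2,φ(4)=2,φ(6)=2,φ(9)=6,φ(12)=4,φ(18)=6,φ(36)=12 ⇒ 36

6, 22, 36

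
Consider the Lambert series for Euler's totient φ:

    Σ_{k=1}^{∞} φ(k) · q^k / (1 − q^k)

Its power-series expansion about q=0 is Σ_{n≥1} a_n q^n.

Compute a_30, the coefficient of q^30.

d|30:{30,15,10,6,5,3,2,1}  Σφ=8+8+4+2+4+2+1+1=30

a_30 = 30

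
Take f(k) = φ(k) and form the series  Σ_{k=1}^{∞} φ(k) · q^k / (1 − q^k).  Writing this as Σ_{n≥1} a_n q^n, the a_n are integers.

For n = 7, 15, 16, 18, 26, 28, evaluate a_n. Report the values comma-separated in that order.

q^7  k|7↦φ(k): 7:6 1:1  a_7=7
[q^15] φ(15)=8,φ(5)=4,φ(3)=2,φ(1)=1 ⇒ 15
q^16  k|16↦φ(k): 1:1 2:1 4:2 8:4 16:8  a_16=16
[q^18] φ(1)=1,φ(2)=1,φ(3)=2,φ(6)=2,φ(9)=6,φ(18)=6 ⇒ 18
n=26: 1·26 2·13 13·2 26·1  φ→[1+1+12+12]=26
[q^28] φ(28)=12,φ(14)=6,φ(7)=6,φ(4)=2,φ(2)=1,φ(1)=1 ⇒ 28

7, 15, 16, 18, 26, 28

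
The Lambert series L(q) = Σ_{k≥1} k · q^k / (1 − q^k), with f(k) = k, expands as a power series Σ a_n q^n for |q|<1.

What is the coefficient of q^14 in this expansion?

d|14:{1,2,7,14}  Σf=1+2+7+14=24

a_14 = 24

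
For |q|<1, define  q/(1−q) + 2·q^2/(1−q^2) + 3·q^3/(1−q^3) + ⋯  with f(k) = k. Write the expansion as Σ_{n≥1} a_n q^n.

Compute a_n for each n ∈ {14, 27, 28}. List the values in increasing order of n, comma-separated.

n=14: 14·1 7·2 2·7 1·14  f→[14+7+2+1]=24
d|27:{1,3,9,27}  Σf=1+3+9+27=40
q^28  k|28↦f(k): 28:28 14:14 7:7 4:4 2:2 1:1  a_28=56

24, 40, 56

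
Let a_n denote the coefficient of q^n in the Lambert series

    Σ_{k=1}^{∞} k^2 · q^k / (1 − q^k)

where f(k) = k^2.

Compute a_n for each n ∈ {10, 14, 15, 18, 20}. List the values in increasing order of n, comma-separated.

130, 250, 260, 455, 546

q^10  k|10↦f(k): 10:100 5:25 2:4 1:1  a_10=130
n=14: 1·14 2·7 7·2 14·1  f→[1+4+49+196]=250
q^15  k|15↦f(k): 1:1 3:9 5:25 15:225  a_15=260
n=18: 1·18 2·9 3·6 6·3 9·2 18·1  f→[1+4+9+36+81+324]=455
[q^20] f(1)=1,f(2)=4,f(4)=16,f(5)=25,f(10)=100,f(20)=400 ⇒ 546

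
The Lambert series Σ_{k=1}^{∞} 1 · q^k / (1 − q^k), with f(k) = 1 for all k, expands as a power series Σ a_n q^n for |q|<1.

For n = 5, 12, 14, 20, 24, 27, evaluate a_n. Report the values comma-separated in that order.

2, 6, 4, 6, 8, 4

d|5:{5,1}  Σf=1+1=2
q^12  k|12↦f(k): 12:1 6:1 4:1 3:1 2:1 1:1  a_12=6
[q^14] f(14)=1,f(7)=1,f(2)=1,f(1)=1 ⇒ 4
[q^20] f(20)=1,f(10)=1,f(5)=1,f(4)=1,f(2)=1,f(1)=1 ⇒ 6
d|24:{1,2,3,4,6,8,12,24}  Σf=1+1+1+1+1+1+1+1=8
n=27: 1·27 3·9 9·3 27·1  f→[1+1+1+1]=4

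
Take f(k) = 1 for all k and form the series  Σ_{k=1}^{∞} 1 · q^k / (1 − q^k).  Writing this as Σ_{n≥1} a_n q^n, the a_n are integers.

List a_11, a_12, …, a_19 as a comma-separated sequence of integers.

2, 6, 2, 4, 4, 5, 2, 6, 2

q^11  k|11↦f(k): 11:1 1:1  a_11=2
d|12:{12,6,4,3,2,1}  Σf=1+1+1+1+1+1=6
n=13: 13·1 1·13  f→[1+1]=2
d|14:{1,2,7,14}  Σf=1+1+1+1=4
q^15  k|15↦f(k): 15:1 5:1 3:1 1:1  a_15=4
n=16: 16·1 8·2 4·4 2·8 1·16  f→[1+1+1+1+1]=5
n=17: 1·17 17·1  f→[1+1]=2
n=18: 1·18 2·9 3·6 6·3 9·2 18·1  f→[1+1+1+1+1+1]=6
[q^19] f(19)=1,f(1)=1 ⇒ 2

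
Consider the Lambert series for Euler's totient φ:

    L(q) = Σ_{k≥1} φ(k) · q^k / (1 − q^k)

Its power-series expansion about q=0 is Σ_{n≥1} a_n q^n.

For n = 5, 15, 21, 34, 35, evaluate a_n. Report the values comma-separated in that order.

n=5: 1·5 5·1  φ→[1+4]=5
q^15  k|15↦φ(k): 1:1 3:2 5:4 15:8  a_15=15
q^21  k|21↦φ(k): 1:1 3:2 7:6 21:12  a_21=21
n=34: 1·34 2·17 17·2 34·1  φ→[1+1+16+16]=34
q^35  k|35↦φ(k): 35:24 7:6 5:4 1:1  a_35=35

5, 15, 21, 34, 35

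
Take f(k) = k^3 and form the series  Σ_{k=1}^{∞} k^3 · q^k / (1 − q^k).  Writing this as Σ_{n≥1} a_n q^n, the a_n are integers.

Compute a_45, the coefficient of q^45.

a_45 = 95382

n=45: 1·45 3·15 5·9 9·5 15·3 45·1  f→[1+27+125+729+3375+91125]=95382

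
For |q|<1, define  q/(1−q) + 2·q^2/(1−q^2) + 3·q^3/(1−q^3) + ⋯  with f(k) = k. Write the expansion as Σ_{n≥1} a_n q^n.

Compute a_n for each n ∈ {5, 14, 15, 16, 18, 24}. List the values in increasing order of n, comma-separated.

q^5  k|5↦f(k): 1:1 5:5  a_5=6
d|14:{14,7,2,1}  Σf=14+7+2+1=24
n=15: 1·15 3·5 5·3 15·1  f→[1+3+5+15]=24
d|16:{16,8,4,2,1}  Σf=16+8+4+2+1=31
n=18: 1·18 2·9 3·6 6·3 9·2 18·1  f→[1+2+3+6+9+18]=39
q^24  k|24↦f(k): 1:1 2:2 3:3 4:4 6:6 8:8 12:12 24:24  a_24=60

6, 24, 24, 31, 39, 60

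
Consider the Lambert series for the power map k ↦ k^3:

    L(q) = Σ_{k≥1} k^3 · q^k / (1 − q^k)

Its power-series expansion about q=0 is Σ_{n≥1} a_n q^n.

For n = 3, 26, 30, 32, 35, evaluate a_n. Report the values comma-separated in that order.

q^3  k|3↦f(k): 1:1 3:27  a_3=28
[q^26] f(26)=17576,f(13)=2197,f(2)=8,f(1)=1 ⇒ 19782
[q^30] f(1)=1,f(2)=8,f(3)=27,f(5)=125,f(6)=216,f(10)=1000,f(15)=3375,f(30)=27000 ⇒ 31752
q^32  k|32↦f(k): 1:1 2:8 4:64 8:512 16:4096 32:32768  a_32=37449
q^35  k|35↦f(k): 1:1 5:125 7:343 35:42875  a_35=43344

28, 19782, 31752, 37449, 43344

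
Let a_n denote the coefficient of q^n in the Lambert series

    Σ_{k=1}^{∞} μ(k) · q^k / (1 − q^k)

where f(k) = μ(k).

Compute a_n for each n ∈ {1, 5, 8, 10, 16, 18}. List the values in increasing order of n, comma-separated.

1, 0, 0, 0, 0, 0

[q^1] μ(1)=1 ⇒ 1
[q^5] μ(1)=1,μ(5)=-1 ⇒ 0
[q^8] μ(8)=0,μ(4)=0,μ(2)=-1,μ(1)=1 ⇒ 0
d|10:{1,2,5,10}  Σμ=1+(-1)+(-1)+1=0
[q^16] μ(1)=1,μ(2)=-1,μ(4)=0,μ(8)=0,μ(16)=0 ⇒ 0
[q^18] μ(18)=0,μ(9)=0,μ(6)=1,μ(3)=-1,μ(2)=-1,μ(1)=1 ⇒ 0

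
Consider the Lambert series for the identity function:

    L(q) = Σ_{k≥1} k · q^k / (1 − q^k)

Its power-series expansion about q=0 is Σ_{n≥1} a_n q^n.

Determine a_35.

n=35: 1·35 5·7 7·5 35·1  f→[1+5+7+35]=48

a_35 = 48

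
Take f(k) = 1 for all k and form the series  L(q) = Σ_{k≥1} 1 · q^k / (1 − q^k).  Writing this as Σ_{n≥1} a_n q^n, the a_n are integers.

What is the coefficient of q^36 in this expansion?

n=36: 1·36 2·18 3·12 4·9 6·6 9·4 12·3 18·2 36·1  f→[1+1+1+1+1+1+1+1+1]=9

a_36 = 9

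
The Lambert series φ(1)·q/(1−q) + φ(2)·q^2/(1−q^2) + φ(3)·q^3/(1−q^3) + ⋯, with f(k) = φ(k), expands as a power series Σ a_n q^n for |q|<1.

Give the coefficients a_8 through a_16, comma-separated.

q^8  k|8↦φ(k): 1:1 2:1 4:2 8:4  a_8=8
[q^9] φ(1)=1,φ(3)=2,φ(9)=6 ⇒ 9
d|10:{1,2,5,10}  Σφ=1+1+4+4=10
n=11: 11·1 1·11  φ→[10+1]=11
[q^12] φ(12)=4,φ(6)=2,φ(4)=2,φ(3)=2,φ(2)=1,φ(1)=1 ⇒ 12
[q^13] φ(13)=12,φ(1)=1 ⇒ 13
d|14:{14,7,2,1}  Σφ=6+6+1+1=14
d|15:{1,3,5,15}  Σφ=1+2+4+8=15
[q^16] φ(1)=1,φ(2)=1,φ(4)=2,φ(8)=4,φ(16)=8 ⇒ 16

8, 9, 10, 11, 12, 13, 14, 15, 16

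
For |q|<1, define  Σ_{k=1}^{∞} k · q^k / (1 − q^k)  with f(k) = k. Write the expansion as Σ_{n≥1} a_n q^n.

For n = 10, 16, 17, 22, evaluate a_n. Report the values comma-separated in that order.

18, 31, 18, 36

[q^10] f(10)=10,f(5)=5,f(2)=2,f(1)=1 ⇒ 18
d|16:{1,2,4,8,16}  Σf=1+2+4+8+16=31
d|17:{1,17}  Σf=1+17=18
[q^22] f(1)=1,f(2)=2,f(11)=11,f(22)=22 ⇒ 36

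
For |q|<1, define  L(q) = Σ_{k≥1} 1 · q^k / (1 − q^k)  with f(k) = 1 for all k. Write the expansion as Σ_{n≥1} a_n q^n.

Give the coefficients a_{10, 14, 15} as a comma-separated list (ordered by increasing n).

4, 4, 4

d|10:{1,2,5,10}  Σf=1+1+1+1=4
n=14: 14·1 7·2 2·7 1·14  f→[1+1+1+1]=4
d|15:{15,5,3,1}  Σf=1+1+1+1=4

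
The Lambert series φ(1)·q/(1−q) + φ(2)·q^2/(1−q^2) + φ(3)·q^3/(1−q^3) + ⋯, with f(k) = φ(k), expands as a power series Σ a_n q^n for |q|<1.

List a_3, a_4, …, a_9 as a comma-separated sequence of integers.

[q^3] φ(3)=2,φ(1)=1 ⇒ 3
d|4:{1,2,4}  Σφ=1+1+2=4
q^5  k|5↦φ(k): 5:4 1:1  a_5=5
n=6: 1·6 2·3 3·2 6·1  φ→[1+1+2+2]=6
d|7:{7,1}  Σφ=6+1=7
q^8  k|8↦φ(k): 1:1 2:1 4:2 8:4  a_8=8
d|9:{1,3,9}  Σφ=1+2+6=9

3, 4, 5, 6, 7, 8, 9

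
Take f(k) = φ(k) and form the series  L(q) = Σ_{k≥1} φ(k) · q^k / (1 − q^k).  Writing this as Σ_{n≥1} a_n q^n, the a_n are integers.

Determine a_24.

d|24:{24,12,8,6,4,3,2,1}  Σφ=8+4+4+2+2+2+1+1=24

a_24 = 24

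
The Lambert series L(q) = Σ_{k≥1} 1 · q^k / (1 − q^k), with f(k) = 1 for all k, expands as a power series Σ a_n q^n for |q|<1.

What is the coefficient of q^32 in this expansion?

a_32 = 6

[q^32] f(32)=1,f(16)=1,f(8)=1,f(4)=1,f(2)=1,f(1)=1 ⇒ 6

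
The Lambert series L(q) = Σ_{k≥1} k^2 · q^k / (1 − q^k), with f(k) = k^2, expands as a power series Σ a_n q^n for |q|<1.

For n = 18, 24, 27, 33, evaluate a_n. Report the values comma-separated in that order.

455, 850, 820, 1220

[q^18] f(1)=1,f(2)=4,f(3)=9,f(6)=36,f(9)=81,f(18)=324 ⇒ 455
n=24: 1·24 2·12 3·8 4·6 6·4 8·3 12·2 24·1  f→[1+4+9+16+36+64+144+576]=850
n=27: 27·1 9·3 3·9 1·27  f→[729+81+9+1]=820
q^33  k|33↦f(k): 1:1 3:9 11:121 33:1089  a_33=1220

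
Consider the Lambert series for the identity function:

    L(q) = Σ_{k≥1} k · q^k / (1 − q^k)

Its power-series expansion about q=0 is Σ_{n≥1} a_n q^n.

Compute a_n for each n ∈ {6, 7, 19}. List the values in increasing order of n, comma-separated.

12, 8, 20

d|6:{6,3,2,1}  Σf=6+3+2+1=12
q^7  k|7↦f(k): 1:1 7:7  a_7=8
n=19: 19·1 1·19  f→[19+1]=20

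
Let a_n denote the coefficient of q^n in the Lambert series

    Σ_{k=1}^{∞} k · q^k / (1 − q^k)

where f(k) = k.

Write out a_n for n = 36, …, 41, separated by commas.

n=36: 36·1 18·2 12·3 9·4 6·6 4·9 3·12 2·18 1·36  f→[36+18+12+9+6+4+3+2+1]=91
d|37:{1,37}  Σf=1+37=38
d|38:{1,2,19,38}  Σf=1+2+19+38=60
[q^39] f(1)=1,f(3)=3,f(13)=13,f(39)=39 ⇒ 56
[q^40] f(40)=40,f(20)=20,f(10)=10,f(8)=8,f(5)=5,f(4)=4,f(2)=2,f(1)=1 ⇒ 90
d|41:{1,41}  Σf=1+41=42

91, 38, 60, 56, 90, 42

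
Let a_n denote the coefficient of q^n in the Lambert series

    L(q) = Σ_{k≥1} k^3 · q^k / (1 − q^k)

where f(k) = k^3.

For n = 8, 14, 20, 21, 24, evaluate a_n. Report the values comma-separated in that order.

585, 3096, 9198, 9632, 16380

[q^8] f(1)=1,f(2)=8,f(4)=64,f(8)=512 ⇒ 585
n=14: 14·1 7·2 2·7 1·14  f→[2744+343+8+1]=3096
[q^20] f(1)=1,f(2)=8,f(4)=64,f(5)=125,f(10)=1000,f(20)=8000 ⇒ 9198
[q^21] f(1)=1,f(3)=27,f(7)=343,f(21)=9261 ⇒ 9632
q^24  k|24↦f(k): 24:13824 12:1728 8:512 6:216 4:64 3:27 2:8 1:1  a_24=16380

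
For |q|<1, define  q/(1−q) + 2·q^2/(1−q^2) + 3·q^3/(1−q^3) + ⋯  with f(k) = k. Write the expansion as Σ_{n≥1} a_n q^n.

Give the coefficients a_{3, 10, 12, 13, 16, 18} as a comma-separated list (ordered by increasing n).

4, 18, 28, 14, 31, 39

[q^3] f(3)=3,f(1)=1 ⇒ 4
q^10  k|10↦f(k): 1:1 2:2 5:5 10:10  a_10=18
q^12  k|12↦f(k): 1:1 2:2 3:3 4:4 6:6 12:12  a_12=28
q^13  k|13↦f(k): 13:13 1:1  a_13=14
d|16:{16,8,4,2,1}  Σf=16+8+4+2+1=31
n=18: 1·18 2·9 3·6 6·3 9·2 18·1  f→[1+2+3+6+9+18]=39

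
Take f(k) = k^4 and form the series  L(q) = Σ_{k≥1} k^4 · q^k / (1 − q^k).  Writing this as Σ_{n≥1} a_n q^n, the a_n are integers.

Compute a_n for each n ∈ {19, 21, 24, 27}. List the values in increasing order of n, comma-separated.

[q^19] f(19)=130321,f(1)=1 ⇒ 130322
n=21: 21·1 7·3 3·7 1·21  f→[194481+2401+81+1]=196964
q^24  k|24↦f(k): 1:1 2:16 3:81 4:256 6:1296 8:4096 12:20736 24:331776  a_24=358258
q^27  k|27↦f(k): 27:531441 9:6561 3:81 1:1  a_27=538084

130322, 196964, 358258, 538084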